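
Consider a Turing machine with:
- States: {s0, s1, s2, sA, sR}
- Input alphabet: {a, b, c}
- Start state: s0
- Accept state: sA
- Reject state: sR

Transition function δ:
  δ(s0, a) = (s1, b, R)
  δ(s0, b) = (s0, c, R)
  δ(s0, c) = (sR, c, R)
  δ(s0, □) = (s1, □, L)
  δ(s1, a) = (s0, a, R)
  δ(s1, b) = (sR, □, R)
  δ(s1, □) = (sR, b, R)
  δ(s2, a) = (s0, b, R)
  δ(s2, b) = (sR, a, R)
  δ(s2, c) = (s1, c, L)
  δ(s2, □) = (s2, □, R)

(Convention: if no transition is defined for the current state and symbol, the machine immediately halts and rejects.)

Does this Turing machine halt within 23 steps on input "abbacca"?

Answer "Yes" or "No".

Execution trace:
Initial: [s0]abbacca
Step 1: δ(s0, a) = (s1, b, R) → b[s1]bbacca
Step 2: δ(s1, b) = (sR, □, R) → b□[sR]bacca

The machine reaches the reject state sR and halts.
The machine halted after 2 steps (within the 23-step bound).

Answer: Yes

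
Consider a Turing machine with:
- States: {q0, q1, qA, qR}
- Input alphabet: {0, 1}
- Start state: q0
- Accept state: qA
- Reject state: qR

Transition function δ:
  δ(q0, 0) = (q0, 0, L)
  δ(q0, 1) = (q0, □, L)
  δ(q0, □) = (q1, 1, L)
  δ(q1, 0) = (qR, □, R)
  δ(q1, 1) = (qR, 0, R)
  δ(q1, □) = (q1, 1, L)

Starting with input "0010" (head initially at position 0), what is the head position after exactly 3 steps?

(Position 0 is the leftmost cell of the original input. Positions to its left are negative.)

Execution trace (head position shown):
Step 0: [q0]0010  (head at position 0)
Step 1: move left → [q0]□0010  (head at position -1)
Step 2: move left → [q1]□10010  (head at position -2)
Step 3: move left → [q1]□110010  (head at position -3)

After 3 steps, the head is at position -3.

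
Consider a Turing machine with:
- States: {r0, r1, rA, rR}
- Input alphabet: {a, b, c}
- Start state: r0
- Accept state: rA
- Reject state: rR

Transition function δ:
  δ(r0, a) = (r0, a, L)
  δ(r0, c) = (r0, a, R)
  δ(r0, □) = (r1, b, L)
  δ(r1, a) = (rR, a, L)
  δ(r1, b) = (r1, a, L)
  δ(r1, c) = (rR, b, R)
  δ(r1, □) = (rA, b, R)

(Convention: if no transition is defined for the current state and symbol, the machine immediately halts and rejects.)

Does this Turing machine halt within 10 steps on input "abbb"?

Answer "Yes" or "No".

Execution trace:
Initial: [r0]abbb
Step 1: δ(r0, a) = (r0, a, L) → [r0]□abbb
Step 2: δ(r0, □) = (r1, b, L) → [r1]□babbb
Step 3: δ(r1, □) = (rA, b, R) → b[rA]babbb

The machine reaches the accept state rA and halts.
The machine halted after 3 steps (within the 10-step bound).

Answer: Yes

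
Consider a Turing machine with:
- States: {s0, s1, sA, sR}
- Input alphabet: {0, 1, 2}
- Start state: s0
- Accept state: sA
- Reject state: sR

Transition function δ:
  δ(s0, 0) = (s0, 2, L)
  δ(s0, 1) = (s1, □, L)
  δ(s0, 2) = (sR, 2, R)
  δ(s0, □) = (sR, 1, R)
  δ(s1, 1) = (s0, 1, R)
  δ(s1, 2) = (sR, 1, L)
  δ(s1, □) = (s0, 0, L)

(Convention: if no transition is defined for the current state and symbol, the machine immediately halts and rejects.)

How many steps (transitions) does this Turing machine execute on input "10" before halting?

Execution trace:
Initial: [s0]10
Step 1: δ(s0, 1) = (s1, □, L) → [s1]□□0
Step 2: δ(s1, □) = (s0, 0, L) → [s0]□0□0
Step 3: δ(s0, □) = (sR, 1, R) → 1[sR]0□0

The machine reaches the reject state sR and halts.

The machine executed 3 steps before halting.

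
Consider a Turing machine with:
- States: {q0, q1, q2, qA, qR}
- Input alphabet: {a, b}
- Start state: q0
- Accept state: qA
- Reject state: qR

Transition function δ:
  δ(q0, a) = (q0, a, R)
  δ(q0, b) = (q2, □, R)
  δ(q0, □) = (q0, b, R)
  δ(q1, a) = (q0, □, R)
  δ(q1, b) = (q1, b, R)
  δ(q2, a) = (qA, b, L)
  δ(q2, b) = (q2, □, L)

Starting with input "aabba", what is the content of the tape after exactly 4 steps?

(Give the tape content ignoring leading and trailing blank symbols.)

Execution trace:
Initial: [q0]aabba
Step 1: δ(q0, a) = (q0, a, R) → a[q0]abba
Step 2: δ(q0, a) = (q0, a, R) → aa[q0]bba
Step 3: δ(q0, b) = (q2, □, R) → aa□[q2]ba
Step 4: δ(q2, b) = (q2, □, L) → aa[q2]□□a

No transition is defined for δ(q2, □). By convention the machine halts and rejects.

After 4 steps, the tape (ignoring leading/trailing blanks) is: aa□□a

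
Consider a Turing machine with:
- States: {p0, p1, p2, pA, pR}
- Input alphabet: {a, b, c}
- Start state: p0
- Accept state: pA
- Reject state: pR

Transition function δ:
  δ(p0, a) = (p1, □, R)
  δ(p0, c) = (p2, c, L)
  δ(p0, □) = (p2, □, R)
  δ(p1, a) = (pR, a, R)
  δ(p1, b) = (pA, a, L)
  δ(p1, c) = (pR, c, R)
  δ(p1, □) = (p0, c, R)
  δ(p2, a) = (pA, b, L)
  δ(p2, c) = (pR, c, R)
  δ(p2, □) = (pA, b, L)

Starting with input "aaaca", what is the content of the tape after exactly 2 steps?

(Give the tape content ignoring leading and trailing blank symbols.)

Execution trace:
Initial: [p0]aaaca
Step 1: δ(p0, a) = (p1, □, R) → □[p1]aaca
Step 2: δ(p1, a) = (pR, a, R) → □a[pR]aca

The machine reaches the reject state pR and halts.

After 2 steps, the tape (ignoring leading/trailing blanks) is: aaca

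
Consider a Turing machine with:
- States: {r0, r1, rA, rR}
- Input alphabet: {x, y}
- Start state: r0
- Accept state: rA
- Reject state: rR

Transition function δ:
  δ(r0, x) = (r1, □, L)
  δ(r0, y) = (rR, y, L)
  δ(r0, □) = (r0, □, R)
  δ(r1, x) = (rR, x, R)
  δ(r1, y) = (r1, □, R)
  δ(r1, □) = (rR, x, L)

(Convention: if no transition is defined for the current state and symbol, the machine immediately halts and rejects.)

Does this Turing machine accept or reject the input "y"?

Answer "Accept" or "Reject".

Execution trace:
Initial: [r0]y
Step 1: δ(r0, y) = (rR, y, L) → [rR]□y

The machine reaches the reject state rR and halts.

Answer: Reject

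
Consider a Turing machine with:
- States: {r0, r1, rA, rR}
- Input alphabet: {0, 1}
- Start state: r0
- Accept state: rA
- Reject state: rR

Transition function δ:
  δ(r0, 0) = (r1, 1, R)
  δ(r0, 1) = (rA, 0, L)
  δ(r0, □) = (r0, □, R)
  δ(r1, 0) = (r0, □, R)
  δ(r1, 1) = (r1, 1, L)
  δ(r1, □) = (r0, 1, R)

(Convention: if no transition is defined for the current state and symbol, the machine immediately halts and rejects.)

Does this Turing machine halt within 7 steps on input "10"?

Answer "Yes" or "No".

Execution trace:
Initial: [r0]10
Step 1: δ(r0, 1) = (rA, 0, L) → [rA]□00

The machine reaches the accept state rA and halts.
The machine halted after 1 step (within the 7-step bound).

Answer: Yes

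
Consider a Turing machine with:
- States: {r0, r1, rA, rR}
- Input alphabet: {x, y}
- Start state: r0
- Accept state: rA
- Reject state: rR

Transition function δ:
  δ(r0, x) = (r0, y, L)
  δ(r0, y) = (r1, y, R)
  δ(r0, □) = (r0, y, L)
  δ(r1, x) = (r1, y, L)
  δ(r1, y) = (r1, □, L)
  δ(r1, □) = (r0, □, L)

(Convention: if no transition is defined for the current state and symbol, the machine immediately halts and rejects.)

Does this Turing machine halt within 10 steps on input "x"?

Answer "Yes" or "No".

Execution trace:
Initial: [r0]x
Step 1: δ(r0, x) = (r0, y, L) → [r0]□y
Step 2: δ(r0, □) = (r0, y, L) → [r0]□yy
Step 3: δ(r0, □) = (r0, y, L) → [r0]□yyy
Step 4: δ(r0, □) = (r0, y, L) → [r0]□yyyy
Step 5: δ(r0, □) = (r0, y, L) → [r0]□yyyyy
Step 6: δ(r0, □) = (r0, y, L) → [r0]□yyyyyy
Step 7: δ(r0, □) = (r0, y, L) → [r0]□yyyyyyy
Step 8: δ(r0, □) = (r0, y, L) → [r0]□yyyyyyyy
Step 9: δ(r0, □) = (r0, y, L) → [r0]□yyyyyyyyy
Step 10: δ(r0, □) = (r0, y, L) → [r0]□yyyyyyyyyy

The machine has not reached a halting state after 10 steps.
The machine did not halt within the 10-step bound.

Answer: No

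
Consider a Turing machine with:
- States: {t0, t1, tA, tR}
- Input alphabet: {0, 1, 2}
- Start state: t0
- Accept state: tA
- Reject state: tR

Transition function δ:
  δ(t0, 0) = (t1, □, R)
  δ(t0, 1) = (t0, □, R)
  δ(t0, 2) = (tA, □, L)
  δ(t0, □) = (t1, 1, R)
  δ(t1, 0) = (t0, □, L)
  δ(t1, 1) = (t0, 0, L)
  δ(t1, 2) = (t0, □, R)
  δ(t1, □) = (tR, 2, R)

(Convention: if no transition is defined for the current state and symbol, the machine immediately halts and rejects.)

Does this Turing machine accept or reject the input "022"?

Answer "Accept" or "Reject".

Execution trace:
Initial: [t0]022
Step 1: δ(t0, 0) = (t1, □, R) → □[t1]22
Step 2: δ(t1, 2) = (t0, □, R) → □□[t0]2
Step 3: δ(t0, 2) = (tA, □, L) → □[tA]□□

The machine reaches the accept state tA and halts.

Answer: Accept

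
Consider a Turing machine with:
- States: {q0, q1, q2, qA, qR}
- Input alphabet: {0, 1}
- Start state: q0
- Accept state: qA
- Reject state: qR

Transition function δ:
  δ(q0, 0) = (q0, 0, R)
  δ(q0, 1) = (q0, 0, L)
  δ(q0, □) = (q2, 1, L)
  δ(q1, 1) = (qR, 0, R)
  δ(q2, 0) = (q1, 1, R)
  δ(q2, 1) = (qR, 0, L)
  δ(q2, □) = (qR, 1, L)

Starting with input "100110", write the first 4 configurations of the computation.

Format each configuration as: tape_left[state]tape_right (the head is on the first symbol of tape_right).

Transitions applied:
Step 1: δ(q0, 1) = (q0, 0, L)
Step 2: δ(q0, □) = (q2, 1, L)
Step 3: δ(q2, □) = (qR, 1, L)

The first 4 configurations are:
[q0]100110 ⊢ [q0]□000110 ⊢ [q2]□1000110 ⊢ [qR]□11000110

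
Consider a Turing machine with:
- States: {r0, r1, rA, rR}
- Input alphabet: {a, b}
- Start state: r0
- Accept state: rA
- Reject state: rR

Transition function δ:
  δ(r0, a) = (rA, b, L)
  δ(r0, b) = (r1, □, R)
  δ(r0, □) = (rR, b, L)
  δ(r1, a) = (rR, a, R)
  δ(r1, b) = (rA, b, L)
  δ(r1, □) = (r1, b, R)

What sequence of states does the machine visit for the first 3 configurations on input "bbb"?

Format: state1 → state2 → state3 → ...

Execution trace:
Initial: [r0]bbb
Step 1: δ(r0, b) = (r1, □, R) → □[r1]bb
Step 2: δ(r1, b) = (rA, b, L) → [rA]□bb

The machine reaches the accept state rA and halts.

State sequence: r0 → r1 → rA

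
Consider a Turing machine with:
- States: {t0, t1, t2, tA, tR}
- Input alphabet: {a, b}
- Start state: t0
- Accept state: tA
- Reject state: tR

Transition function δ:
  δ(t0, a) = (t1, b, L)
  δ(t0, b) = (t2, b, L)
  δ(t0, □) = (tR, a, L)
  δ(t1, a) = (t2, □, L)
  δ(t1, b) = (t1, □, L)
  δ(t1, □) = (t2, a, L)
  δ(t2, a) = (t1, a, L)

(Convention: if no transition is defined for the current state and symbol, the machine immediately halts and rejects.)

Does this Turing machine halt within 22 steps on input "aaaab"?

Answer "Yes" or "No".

Execution trace:
Initial: [t0]aaaab
Step 1: δ(t0, a) = (t1, b, L) → [t1]□baaab
Step 2: δ(t1, □) = (t2, a, L) → [t2]□abaaab

No transition is defined for δ(t2, □). By convention the machine halts and rejects.
The machine halted after 2 steps (within the 22-step bound).

Answer: Yes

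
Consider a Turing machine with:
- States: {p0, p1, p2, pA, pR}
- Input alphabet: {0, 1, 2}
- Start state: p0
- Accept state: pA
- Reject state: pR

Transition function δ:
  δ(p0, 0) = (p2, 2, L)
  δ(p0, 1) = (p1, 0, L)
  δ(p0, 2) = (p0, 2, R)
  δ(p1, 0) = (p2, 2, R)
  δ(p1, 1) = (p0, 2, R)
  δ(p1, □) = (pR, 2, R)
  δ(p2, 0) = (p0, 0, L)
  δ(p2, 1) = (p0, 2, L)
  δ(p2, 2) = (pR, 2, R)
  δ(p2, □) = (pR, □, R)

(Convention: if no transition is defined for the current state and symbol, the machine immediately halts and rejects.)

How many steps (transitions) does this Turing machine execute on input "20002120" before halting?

Execution trace:
Initial: [p0]20002120
Step 1: δ(p0, 2) = (p0, 2, R) → 2[p0]0002120
Step 2: δ(p0, 0) = (p2, 2, L) → [p2]22002120
Step 3: δ(p2, 2) = (pR, 2, R) → 2[pR]2002120

The machine reaches the reject state pR and halts.

The machine executed 3 steps before halting.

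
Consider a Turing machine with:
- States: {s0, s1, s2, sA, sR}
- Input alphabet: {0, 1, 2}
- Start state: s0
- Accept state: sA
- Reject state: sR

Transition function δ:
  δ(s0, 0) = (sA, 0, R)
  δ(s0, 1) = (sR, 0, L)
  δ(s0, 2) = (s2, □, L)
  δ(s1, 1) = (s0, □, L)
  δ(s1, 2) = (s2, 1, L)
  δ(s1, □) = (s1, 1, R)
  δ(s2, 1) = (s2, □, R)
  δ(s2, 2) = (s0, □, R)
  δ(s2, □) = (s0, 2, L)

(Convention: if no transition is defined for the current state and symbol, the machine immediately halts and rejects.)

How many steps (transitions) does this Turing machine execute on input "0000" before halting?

Execution trace:
Initial: [s0]0000
Step 1: δ(s0, 0) = (sA, 0, R) → 0[sA]000

The machine reaches the accept state sA and halts.

The machine executed 1 step before halting.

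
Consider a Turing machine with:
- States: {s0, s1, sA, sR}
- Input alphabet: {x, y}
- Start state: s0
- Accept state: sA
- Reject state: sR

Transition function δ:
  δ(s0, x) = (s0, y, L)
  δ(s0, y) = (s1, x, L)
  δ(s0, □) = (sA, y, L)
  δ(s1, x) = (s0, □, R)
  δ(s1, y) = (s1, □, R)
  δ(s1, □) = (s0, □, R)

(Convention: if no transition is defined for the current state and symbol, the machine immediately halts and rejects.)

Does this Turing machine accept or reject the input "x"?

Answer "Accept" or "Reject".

Execution trace:
Initial: [s0]x
Step 1: δ(s0, x) = (s0, y, L) → [s0]□y
Step 2: δ(s0, □) = (sA, y, L) → [sA]□yy

The machine reaches the accept state sA and halts.

Answer: Accept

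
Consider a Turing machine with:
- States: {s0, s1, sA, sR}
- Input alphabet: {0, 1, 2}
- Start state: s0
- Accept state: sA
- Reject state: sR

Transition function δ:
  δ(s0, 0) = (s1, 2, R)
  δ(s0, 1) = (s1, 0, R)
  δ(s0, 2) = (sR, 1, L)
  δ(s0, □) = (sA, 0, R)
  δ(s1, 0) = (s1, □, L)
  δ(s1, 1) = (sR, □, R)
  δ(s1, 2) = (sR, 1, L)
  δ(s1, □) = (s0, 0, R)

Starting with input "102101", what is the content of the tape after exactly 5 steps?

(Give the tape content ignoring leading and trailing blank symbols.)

Execution trace:
Initial: [s0]102101
Step 1: δ(s0, 1) = (s1, 0, R) → 0[s1]02101
Step 2: δ(s1, 0) = (s1, □, L) → [s1]0□2101
Step 3: δ(s1, 0) = (s1, □, L) → [s1]□□□2101
Step 4: δ(s1, □) = (s0, 0, R) → 0[s0]□□2101
Step 5: δ(s0, □) = (sA, 0, R) → 00[sA]□2101

The machine reaches the accept state sA and halts.

After 5 steps, the tape (ignoring leading/trailing blanks) is: 00□2101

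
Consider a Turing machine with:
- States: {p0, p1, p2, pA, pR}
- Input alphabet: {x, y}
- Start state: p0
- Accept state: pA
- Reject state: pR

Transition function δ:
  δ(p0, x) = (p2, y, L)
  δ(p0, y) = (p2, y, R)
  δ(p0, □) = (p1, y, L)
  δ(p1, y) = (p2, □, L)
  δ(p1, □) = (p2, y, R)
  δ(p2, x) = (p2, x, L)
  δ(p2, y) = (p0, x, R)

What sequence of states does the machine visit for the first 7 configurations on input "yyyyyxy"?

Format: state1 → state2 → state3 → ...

Execution trace:
Initial: [p0]yyyyyxy
Step 1: δ(p0, y) = (p2, y, R) → y[p2]yyyyxy
Step 2: δ(p2, y) = (p0, x, R) → yx[p0]yyyxy
Step 3: δ(p0, y) = (p2, y, R) → yxy[p2]yyxy
Step 4: δ(p2, y) = (p0, x, R) → yxyx[p0]yxy
Step 5: δ(p0, y) = (p2, y, R) → yxyxy[p2]xy
Step 6: δ(p2, x) = (p2, x, L) → yxyx[p2]yxy

State sequence: p0 → p2 → p0 → p2 → p0 → p2 → p2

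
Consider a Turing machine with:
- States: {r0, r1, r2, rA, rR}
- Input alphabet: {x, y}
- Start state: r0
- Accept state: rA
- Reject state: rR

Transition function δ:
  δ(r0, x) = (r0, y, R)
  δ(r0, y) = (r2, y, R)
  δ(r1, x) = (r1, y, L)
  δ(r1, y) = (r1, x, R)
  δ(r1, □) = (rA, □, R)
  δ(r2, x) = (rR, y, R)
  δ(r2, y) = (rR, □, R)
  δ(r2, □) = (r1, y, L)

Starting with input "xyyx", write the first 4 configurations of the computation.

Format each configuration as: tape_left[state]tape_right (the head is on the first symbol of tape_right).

Transitions applied:
Step 1: δ(r0, x) = (r0, y, R)
Step 2: δ(r0, y) = (r2, y, R)
Step 3: δ(r2, y) = (rR, □, R)

The first 4 configurations are:
[r0]xyyx ⊢ y[r0]yyx ⊢ yy[r2]yx ⊢ yy□[rR]x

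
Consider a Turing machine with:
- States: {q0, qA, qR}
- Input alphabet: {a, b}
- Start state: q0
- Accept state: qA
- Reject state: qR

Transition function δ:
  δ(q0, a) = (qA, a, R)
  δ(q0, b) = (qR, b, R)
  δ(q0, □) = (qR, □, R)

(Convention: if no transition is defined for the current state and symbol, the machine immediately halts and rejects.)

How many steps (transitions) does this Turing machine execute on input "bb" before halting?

Execution trace:
Initial: [q0]bb
Step 1: δ(q0, b) = (qR, b, R) → b[qR]b

The machine reaches the reject state qR and halts.

The machine executed 1 step before halting.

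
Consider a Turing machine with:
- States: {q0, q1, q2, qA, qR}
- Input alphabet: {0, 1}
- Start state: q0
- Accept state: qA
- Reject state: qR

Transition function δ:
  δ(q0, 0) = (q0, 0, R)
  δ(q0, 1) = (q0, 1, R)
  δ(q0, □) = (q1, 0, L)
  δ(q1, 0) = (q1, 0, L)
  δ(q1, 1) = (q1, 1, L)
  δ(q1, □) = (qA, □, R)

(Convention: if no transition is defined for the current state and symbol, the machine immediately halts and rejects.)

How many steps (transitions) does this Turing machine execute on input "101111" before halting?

Execution trace:
Initial: [q0]101111
Step 1: δ(q0, 1) = (q0, 1, R) → 1[q0]01111
Step 2: δ(q0, 0) = (q0, 0, R) → 10[q0]1111
Step 3: δ(q0, 1) = (q0, 1, R) → 101[q0]111
Step 4: δ(q0, 1) = (q0, 1, R) → 1011[q0]11
Step 5: δ(q0, 1) = (q0, 1, R) → 10111[q0]1
Step 6: δ(q0, 1) = (q0, 1, R) → 101111[q0]□
Step 7: δ(q0, □) = (q1, 0, L) → 10111[q1]10
Step 8: δ(q1, 1) = (q1, 1, L) → 1011[q1]110
Step 9: δ(q1, 1) = (q1, 1, L) → 101[q1]1110
Step 10: δ(q1, 1) = (q1, 1, L) → 10[q1]11110
Step 11: δ(q1, 1) = (q1, 1, L) → 1[q1]011110
Step 12: δ(q1, 0) = (q1, 0, L) → [q1]1011110
Step 13: δ(q1, 1) = (q1, 1, L) → [q1]□1011110
Step 14: δ(q1, □) = (qA, □, R) → □[qA]1011110

The machine reaches the accept state qA and halts.

The machine executed 14 steps before halting.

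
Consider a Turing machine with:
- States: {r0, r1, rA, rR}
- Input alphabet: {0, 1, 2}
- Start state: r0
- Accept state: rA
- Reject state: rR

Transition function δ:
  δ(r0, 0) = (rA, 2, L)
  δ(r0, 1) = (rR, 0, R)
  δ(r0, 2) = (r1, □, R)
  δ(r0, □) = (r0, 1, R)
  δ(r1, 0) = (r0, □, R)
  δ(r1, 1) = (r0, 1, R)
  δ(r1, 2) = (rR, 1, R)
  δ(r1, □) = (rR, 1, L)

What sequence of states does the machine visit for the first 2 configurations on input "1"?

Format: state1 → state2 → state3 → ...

Execution trace:
Initial: [r0]1
Step 1: δ(r0, 1) = (rR, 0, R) → 0[rR]□

The machine reaches the reject state rR and halts.

State sequence: r0 → rR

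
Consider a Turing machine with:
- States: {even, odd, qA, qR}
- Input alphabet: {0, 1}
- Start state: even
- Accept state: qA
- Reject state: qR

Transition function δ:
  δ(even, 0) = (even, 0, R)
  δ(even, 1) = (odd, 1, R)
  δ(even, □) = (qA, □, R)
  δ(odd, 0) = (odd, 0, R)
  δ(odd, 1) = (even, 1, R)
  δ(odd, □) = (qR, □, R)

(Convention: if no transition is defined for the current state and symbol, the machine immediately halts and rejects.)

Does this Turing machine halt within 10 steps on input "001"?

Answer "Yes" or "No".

Execution trace:
Initial: [even]001
Step 1: δ(even, 0) = (even, 0, R) → 0[even]01
Step 2: δ(even, 0) = (even, 0, R) → 00[even]1
Step 3: δ(even, 1) = (odd, 1, R) → 001[odd]□
Step 4: δ(odd, □) = (qR, □, R) → 001□[qR]□

The machine reaches the reject state qR and halts.
The machine halted after 4 steps (within the 10-step bound).

Answer: Yes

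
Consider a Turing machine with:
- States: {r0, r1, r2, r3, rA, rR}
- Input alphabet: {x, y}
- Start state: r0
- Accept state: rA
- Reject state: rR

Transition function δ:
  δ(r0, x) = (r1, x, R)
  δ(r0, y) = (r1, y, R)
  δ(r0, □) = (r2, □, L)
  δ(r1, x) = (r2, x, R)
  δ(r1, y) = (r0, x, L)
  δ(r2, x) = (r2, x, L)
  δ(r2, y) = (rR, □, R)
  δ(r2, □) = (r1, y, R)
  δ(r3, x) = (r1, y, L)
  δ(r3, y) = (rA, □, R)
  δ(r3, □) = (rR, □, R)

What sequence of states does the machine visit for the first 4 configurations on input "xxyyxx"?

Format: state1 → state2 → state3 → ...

Execution trace:
Initial: [r0]xxyyxx
Step 1: δ(r0, x) = (r1, x, R) → x[r1]xyyxx
Step 2: δ(r1, x) = (r2, x, R) → xx[r2]yyxx
Step 3: δ(r2, y) = (rR, □, R) → xx□[rR]yxx

The machine reaches the reject state rR and halts.

State sequence: r0 → r1 → r2 → rR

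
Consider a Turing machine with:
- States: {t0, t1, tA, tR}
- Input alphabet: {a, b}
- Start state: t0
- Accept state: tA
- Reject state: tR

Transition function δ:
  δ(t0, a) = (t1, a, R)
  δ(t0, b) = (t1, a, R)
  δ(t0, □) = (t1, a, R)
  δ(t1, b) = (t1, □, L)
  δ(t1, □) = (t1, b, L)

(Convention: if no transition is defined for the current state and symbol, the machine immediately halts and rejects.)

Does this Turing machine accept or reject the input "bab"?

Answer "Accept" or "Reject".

Execution trace:
Initial: [t0]bab
Step 1: δ(t0, b) = (t1, a, R) → a[t1]ab

No transition is defined for δ(t1, a). By convention the machine halts and rejects.

Answer: Reject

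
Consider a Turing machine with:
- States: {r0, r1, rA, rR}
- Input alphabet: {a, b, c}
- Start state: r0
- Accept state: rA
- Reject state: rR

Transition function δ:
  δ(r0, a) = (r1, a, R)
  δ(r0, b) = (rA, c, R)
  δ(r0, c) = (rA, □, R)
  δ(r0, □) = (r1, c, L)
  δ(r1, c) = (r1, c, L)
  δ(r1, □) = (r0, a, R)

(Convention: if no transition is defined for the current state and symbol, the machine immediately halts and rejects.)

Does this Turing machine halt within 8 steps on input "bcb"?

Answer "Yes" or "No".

Execution trace:
Initial: [r0]bcb
Step 1: δ(r0, b) = (rA, c, R) → c[rA]cb

The machine reaches the accept state rA and halts.
The machine halted after 1 step (within the 8-step bound).

Answer: Yes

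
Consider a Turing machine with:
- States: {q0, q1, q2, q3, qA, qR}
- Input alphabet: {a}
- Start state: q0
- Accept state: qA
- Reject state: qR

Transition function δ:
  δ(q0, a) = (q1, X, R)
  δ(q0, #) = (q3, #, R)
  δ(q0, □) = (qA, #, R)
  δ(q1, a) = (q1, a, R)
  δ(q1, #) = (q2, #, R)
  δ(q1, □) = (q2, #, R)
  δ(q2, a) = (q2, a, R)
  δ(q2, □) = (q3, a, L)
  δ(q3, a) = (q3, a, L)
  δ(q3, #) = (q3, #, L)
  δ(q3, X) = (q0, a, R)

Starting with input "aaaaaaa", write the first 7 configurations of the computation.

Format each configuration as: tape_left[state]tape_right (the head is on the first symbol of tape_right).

Transitions applied:
Step 1: δ(q0, a) = (q1, X, R)
Step 2: δ(q1, a) = (q1, a, R)
Step 3: δ(q1, a) = (q1, a, R)
Step 4: δ(q1, a) = (q1, a, R)
Step 5: δ(q1, a) = (q1, a, R)
Step 6: δ(q1, a) = (q1, a, R)

The first 7 configurations are:
[q0]aaaaaaa ⊢ X[q1]aaaaaa ⊢ Xa[q1]aaaaa ⊢ Xaa[q1]aaaa ⊢ Xaaa[q1]aaa ⊢ Xaaaa[q1]aa ⊢ Xaaaaa[q1]a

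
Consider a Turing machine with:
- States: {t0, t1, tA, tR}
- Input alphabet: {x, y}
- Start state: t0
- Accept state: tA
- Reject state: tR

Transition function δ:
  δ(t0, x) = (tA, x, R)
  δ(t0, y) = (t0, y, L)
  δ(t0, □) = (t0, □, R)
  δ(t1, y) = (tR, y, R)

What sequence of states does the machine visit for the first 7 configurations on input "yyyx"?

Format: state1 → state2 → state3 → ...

Execution trace:
Initial: [t0]yyyx
Step 1: δ(t0, y) = (t0, y, L) → [t0]□yyyx
Step 2: δ(t0, □) = (t0, □, R) → □[t0]yyyx
Step 3: δ(t0, y) = (t0, y, L) → [t0]□yyyx
Step 4: δ(t0, □) = (t0, □, R) → □[t0]yyyx
Step 5: δ(t0, y) = (t0, y, L) → [t0]□yyyx
Step 6: δ(t0, □) = (t0, □, R) → □[t0]yyyx

State sequence: t0 → t0 → t0 → t0 → t0 → t0 → t0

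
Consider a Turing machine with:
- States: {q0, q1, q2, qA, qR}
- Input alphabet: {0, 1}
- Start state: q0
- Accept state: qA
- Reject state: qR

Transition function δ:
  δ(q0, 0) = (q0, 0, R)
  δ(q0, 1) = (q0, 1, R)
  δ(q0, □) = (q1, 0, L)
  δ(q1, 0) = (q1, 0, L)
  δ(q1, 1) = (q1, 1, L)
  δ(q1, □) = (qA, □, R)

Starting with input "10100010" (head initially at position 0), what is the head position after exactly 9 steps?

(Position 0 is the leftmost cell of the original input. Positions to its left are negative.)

Execution trace (head position shown):
Step 0: [q0]10100010  (head at position 0)
Step 1: move right → 1[q0]0100010  (head at position 1)
Step 2: move right → 10[q0]100010  (head at position 2)
Step 3: move right → 101[q0]00010  (head at position 3)
Step 4: move right → 1010[q0]0010  (head at position 4)
Step 5: move right → 10100[q0]010  (head at position 5)
Step 6: move right → 101000[q0]10  (head at position 6)
Step 7: move right → 1010001[q0]0  (head at position 7)
Step 8: move right → 10100010[q0]□  (head at position 8)
Step 9: move left → 1010001[q1]00  (head at position 7)

After 9 steps, the head is at position 7.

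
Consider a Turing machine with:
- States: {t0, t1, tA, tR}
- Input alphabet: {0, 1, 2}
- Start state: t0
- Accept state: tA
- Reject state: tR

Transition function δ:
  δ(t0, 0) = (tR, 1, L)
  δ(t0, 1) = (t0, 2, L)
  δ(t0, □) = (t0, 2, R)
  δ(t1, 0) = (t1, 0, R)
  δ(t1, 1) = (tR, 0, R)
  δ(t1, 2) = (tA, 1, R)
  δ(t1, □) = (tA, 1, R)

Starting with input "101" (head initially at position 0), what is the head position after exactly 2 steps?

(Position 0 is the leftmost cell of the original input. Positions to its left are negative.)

Execution trace (head position shown):
Step 0: [t0]101  (head at position 0)
Step 1: move left → [t0]□201  (head at position -1)
Step 2: move right → 2[t0]201  (head at position 0)

After 2 steps, the head is at position 0.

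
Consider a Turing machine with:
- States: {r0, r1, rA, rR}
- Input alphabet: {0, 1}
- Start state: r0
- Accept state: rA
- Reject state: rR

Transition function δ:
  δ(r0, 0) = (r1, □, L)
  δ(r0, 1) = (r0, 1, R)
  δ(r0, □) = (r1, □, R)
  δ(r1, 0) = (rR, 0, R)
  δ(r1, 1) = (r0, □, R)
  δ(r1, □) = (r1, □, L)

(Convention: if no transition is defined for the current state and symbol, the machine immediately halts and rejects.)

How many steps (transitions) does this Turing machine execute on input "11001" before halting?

Execution trace:
Initial: [r0]11001
Step 1: δ(r0, 1) = (r0, 1, R) → 1[r0]1001
Step 2: δ(r0, 1) = (r0, 1, R) → 11[r0]001
Step 3: δ(r0, 0) = (r1, □, L) → 1[r1]1□01
Step 4: δ(r1, 1) = (r0, □, R) → 1□[r0]□01
Step 5: δ(r0, □) = (r1, □, R) → 1□□[r1]01
Step 6: δ(r1, 0) = (rR, 0, R) → 1□□0[rR]1

The machine reaches the reject state rR and halts.

The machine executed 6 steps before halting.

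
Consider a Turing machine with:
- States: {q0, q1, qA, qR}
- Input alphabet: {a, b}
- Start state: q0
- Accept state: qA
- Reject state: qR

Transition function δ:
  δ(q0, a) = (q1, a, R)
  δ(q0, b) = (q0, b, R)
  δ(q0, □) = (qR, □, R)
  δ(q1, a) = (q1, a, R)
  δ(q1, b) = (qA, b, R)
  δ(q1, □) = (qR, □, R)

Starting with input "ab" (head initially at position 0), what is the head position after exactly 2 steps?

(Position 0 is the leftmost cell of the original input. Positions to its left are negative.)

Execution trace (head position shown):
Step 0: [q0]ab  (head at position 0)
Step 1: move right → a[q1]b  (head at position 1)
Step 2: move right → ab[qA]□  (head at position 2)

After 2 steps, the head is at position 2.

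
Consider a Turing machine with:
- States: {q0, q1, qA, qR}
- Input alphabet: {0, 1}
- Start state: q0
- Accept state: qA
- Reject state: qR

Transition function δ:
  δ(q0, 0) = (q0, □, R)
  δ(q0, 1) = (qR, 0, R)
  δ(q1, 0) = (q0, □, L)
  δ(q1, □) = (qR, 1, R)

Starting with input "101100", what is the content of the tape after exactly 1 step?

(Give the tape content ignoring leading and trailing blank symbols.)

Execution trace:
Initial: [q0]101100
Step 1: δ(q0, 1) = (qR, 0, R) → 0[qR]01100

The machine reaches the reject state qR and halts.

After 1 step, the tape (ignoring leading/trailing blanks) is: 001100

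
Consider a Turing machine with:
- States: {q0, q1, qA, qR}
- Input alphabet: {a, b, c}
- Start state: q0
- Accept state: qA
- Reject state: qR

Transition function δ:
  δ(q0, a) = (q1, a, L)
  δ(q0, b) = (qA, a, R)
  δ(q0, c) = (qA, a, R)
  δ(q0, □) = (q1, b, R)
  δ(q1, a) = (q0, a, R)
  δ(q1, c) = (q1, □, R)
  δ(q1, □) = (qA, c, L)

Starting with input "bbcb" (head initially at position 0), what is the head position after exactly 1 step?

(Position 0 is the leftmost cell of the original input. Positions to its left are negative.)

Execution trace (head position shown):
Step 0: [q0]bbcb  (head at position 0)
Step 1: move right → a[qA]bcb  (head at position 1)

After 1 step, the head is at position 1.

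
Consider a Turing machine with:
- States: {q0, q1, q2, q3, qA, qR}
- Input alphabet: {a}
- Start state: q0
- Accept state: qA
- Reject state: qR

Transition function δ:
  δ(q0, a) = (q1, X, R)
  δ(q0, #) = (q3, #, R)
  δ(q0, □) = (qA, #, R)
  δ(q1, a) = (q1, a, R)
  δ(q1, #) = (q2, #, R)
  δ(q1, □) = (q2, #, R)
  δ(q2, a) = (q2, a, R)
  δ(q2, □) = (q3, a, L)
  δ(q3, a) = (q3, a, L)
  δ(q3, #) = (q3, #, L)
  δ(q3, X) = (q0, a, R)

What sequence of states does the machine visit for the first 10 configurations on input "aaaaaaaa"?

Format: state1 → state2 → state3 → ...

Execution trace:
Initial: [q0]aaaaaaaa
Step 1: δ(q0, a) = (q1, X, R) → X[q1]aaaaaaa
Step 2: δ(q1, a) = (q1, a, R) → Xa[q1]aaaaaa
Step 3: δ(q1, a) = (q1, a, R) → Xaa[q1]aaaaa
Step 4: δ(q1, a) = (q1, a, R) → Xaaa[q1]aaaa
Step 5: δ(q1, a) = (q1, a, R) → Xaaaa[q1]aaa
Step 6: δ(q1, a) = (q1, a, R) → Xaaaaa[q1]aa
Step 7: δ(q1, a) = (q1, a, R) → Xaaaaaa[q1]a
Step 8: δ(q1, a) = (q1, a, R) → Xaaaaaaa[q1]□
Step 9: δ(q1, □) = (q2, #, R) → Xaaaaaaa#[q2]□

State sequence: q0 → q1 → q1 → q1 → q1 → q1 → q1 → q1 → q1 → q2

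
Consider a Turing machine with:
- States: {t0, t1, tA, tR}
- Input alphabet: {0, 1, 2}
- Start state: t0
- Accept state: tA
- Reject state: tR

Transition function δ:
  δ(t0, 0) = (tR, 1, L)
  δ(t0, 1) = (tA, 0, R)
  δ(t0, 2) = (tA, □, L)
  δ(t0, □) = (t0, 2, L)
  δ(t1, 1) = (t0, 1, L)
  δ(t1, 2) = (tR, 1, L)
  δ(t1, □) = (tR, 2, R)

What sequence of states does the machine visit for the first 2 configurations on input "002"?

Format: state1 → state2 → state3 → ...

Execution trace:
Initial: [t0]002
Step 1: δ(t0, 0) = (tR, 1, L) → [tR]□102

The machine reaches the reject state tR and halts.

State sequence: t0 → tR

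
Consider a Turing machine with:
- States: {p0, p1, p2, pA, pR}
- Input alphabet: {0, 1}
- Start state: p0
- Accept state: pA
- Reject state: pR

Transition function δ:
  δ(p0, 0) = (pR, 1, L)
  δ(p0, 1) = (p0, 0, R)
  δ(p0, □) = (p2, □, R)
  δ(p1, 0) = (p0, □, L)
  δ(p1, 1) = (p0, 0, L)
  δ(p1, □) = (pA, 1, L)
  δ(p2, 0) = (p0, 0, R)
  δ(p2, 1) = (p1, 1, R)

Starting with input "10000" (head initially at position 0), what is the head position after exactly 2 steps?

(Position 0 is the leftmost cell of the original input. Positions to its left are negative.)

Execution trace (head position shown):
Step 0: [p0]10000  (head at position 0)
Step 1: move right → 0[p0]0000  (head at position 1)
Step 2: move left → [pR]01000  (head at position 0)

After 2 steps, the head is at position 0.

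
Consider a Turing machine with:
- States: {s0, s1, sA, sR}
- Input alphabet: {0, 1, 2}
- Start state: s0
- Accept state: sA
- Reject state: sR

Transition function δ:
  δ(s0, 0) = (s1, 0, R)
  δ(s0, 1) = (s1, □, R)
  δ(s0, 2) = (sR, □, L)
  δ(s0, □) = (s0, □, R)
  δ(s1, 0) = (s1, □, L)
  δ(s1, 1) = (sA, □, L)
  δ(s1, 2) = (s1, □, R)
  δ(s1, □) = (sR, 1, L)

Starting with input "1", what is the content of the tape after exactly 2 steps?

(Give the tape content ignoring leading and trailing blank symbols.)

Execution trace:
Initial: [s0]1
Step 1: δ(s0, 1) = (s1, □, R) → □[s1]□
Step 2: δ(s1, □) = (sR, 1, L) → [sR]□1

The machine reaches the reject state sR and halts.

After 2 steps, the tape (ignoring leading/trailing blanks) is: 1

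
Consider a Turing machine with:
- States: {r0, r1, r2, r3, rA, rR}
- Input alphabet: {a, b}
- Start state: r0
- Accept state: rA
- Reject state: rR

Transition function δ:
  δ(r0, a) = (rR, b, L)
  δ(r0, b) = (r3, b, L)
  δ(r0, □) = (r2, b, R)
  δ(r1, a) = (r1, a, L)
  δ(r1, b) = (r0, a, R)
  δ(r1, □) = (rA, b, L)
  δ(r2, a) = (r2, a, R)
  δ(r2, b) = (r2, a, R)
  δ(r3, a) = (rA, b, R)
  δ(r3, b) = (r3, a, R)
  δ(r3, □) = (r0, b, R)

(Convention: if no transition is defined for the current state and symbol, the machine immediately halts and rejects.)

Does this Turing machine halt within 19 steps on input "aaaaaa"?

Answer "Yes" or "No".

Execution trace:
Initial: [r0]aaaaaa
Step 1: δ(r0, a) = (rR, b, L) → [rR]□baaaaa

The machine reaches the reject state rR and halts.
The machine halted after 1 step (within the 19-step bound).

Answer: Yes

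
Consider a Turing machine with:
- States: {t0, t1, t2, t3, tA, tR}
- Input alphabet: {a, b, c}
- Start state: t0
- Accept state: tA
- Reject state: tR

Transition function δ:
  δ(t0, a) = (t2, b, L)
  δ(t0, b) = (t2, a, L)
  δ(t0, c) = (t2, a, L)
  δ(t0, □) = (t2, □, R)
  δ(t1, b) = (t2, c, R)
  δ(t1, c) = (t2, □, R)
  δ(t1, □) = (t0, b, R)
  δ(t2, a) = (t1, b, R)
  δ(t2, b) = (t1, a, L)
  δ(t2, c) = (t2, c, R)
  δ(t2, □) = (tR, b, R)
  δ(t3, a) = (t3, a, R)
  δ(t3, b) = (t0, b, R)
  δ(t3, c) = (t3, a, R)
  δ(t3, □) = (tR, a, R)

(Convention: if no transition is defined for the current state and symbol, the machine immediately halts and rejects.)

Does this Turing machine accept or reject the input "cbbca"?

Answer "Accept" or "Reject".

Execution trace:
Initial: [t0]cbbca
Step 1: δ(t0, c) = (t2, a, L) → [t2]□abbca
Step 2: δ(t2, □) = (tR, b, R) → b[tR]abbca

The machine reaches the reject state tR and halts.

Answer: Reject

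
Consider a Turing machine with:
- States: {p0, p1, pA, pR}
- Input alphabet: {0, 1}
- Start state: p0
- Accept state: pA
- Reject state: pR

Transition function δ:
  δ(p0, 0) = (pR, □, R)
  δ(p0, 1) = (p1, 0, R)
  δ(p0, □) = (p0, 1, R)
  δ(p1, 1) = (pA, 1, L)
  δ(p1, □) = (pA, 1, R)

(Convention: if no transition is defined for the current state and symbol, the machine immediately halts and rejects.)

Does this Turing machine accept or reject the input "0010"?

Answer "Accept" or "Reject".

Execution trace:
Initial: [p0]0010
Step 1: δ(p0, 0) = (pR, □, R) → □[pR]010

The machine reaches the reject state pR and halts.

Answer: Reject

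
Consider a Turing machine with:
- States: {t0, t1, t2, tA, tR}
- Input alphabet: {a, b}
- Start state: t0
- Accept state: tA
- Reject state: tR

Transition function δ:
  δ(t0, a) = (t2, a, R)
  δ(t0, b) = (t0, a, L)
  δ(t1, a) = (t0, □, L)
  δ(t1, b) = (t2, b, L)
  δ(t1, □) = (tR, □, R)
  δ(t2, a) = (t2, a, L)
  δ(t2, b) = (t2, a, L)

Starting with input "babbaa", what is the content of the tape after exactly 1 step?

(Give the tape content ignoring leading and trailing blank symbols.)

Execution trace:
Initial: [t0]babbaa
Step 1: δ(t0, b) = (t0, a, L) → [t0]□aabbaa

No transition is defined for δ(t0, □). By convention the machine halts and rejects.

After 1 step, the tape (ignoring leading/trailing blanks) is: aabbaa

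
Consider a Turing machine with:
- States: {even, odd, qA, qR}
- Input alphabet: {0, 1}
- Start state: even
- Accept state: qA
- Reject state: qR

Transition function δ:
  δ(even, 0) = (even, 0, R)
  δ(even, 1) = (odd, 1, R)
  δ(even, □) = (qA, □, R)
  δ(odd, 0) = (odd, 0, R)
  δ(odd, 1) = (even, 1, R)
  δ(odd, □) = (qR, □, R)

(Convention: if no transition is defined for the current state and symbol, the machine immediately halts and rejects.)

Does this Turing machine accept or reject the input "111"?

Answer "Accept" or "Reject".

Execution trace:
Initial: [even]111
Step 1: δ(even, 1) = (odd, 1, R) → 1[odd]11
Step 2: δ(odd, 1) = (even, 1, R) → 11[even]1
Step 3: δ(even, 1) = (odd, 1, R) → 111[odd]□
Step 4: δ(odd, □) = (qR, □, R) → 111□[qR]□

The machine reaches the reject state qR and halts.

Answer: Reject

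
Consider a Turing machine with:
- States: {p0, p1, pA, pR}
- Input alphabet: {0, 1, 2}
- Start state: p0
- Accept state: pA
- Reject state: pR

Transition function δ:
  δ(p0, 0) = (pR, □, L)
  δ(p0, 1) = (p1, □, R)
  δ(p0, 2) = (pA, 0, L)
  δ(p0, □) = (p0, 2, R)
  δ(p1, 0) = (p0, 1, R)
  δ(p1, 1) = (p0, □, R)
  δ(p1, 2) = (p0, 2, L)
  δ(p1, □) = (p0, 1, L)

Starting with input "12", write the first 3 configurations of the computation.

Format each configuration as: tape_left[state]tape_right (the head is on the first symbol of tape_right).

Transitions applied:
Step 1: δ(p0, 1) = (p1, □, R)
Step 2: δ(p1, 2) = (p0, 2, L)

The first 3 configurations are:
[p0]12 ⊢ □[p1]2 ⊢ [p0]□2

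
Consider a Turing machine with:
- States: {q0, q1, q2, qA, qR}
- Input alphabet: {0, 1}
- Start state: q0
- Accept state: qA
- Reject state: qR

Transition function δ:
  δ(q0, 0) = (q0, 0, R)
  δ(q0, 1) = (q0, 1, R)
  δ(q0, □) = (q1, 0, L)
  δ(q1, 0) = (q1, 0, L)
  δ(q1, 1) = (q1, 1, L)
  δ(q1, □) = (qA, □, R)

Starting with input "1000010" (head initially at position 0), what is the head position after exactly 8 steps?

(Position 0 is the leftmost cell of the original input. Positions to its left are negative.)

Execution trace (head position shown):
Step 0: [q0]1000010  (head at position 0)
Step 1: move right → 1[q0]000010  (head at position 1)
Step 2: move right → 10[q0]00010  (head at position 2)
Step 3: move right → 100[q0]0010  (head at position 3)
Step 4: move right → 1000[q0]010  (head at position 4)
Step 5: move right → 10000[q0]10  (head at position 5)
Step 6: move right → 100001[q0]0  (head at position 6)
Step 7: move right → 1000010[q0]□  (head at position 7)
Step 8: move left → 100001[q1]00  (head at position 6)

After 8 steps, the head is at position 6.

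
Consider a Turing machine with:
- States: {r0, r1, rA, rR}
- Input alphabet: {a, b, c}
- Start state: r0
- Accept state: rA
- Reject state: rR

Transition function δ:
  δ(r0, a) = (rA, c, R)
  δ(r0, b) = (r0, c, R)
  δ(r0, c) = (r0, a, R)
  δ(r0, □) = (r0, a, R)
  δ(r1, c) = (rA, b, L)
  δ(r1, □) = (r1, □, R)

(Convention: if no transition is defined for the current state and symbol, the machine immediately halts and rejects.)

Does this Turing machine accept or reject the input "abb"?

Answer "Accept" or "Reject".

Execution trace:
Initial: [r0]abb
Step 1: δ(r0, a) = (rA, c, R) → c[rA]bb

The machine reaches the accept state rA and halts.

Answer: Accept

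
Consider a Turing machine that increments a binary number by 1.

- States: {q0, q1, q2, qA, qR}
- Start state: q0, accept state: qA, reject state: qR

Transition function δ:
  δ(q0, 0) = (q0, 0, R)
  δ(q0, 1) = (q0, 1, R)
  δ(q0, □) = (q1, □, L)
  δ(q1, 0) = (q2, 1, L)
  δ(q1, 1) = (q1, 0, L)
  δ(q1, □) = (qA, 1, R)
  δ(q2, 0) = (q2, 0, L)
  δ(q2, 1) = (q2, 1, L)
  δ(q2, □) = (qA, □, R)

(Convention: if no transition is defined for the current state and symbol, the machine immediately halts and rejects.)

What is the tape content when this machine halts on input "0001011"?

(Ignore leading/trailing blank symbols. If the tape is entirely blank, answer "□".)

Execution trace:
Initial: [q0]0001011
Step 1: δ(q0, 0) = (q0, 0, R) → 0[q0]001011
Step 2: δ(q0, 0) = (q0, 0, R) → 00[q0]01011
Step 3: δ(q0, 0) = (q0, 0, R) → 000[q0]1011
Step 4: δ(q0, 1) = (q0, 1, R) → 0001[q0]011
Step 5: δ(q0, 0) = (q0, 0, R) → 00010[q0]11
Step 6: δ(q0, 1) = (q0, 1, R) → 000101[q0]1
Step 7: δ(q0, 1) = (q0, 1, R) → 0001011[q0]□
Step 8: δ(q0, □) = (q1, □, L) → 000101[q1]1□
Step 9: δ(q1, 1) = (q1, 0, L) → 00010[q1]10□
Step 10: δ(q1, 1) = (q1, 0, L) → 0001[q1]000□
Step 11: δ(q1, 0) = (q2, 1, L) → 000[q2]1100□
Step 12: δ(q2, 1) = (q2, 1, L) → 00[q2]01100□
Step 13: δ(q2, 0) = (q2, 0, L) → 0[q2]001100□
Step 14: δ(q2, 0) = (q2, 0, L) → [q2]0001100□
Step 15: δ(q2, 0) = (q2, 0, L) → [q2]□0001100□
Step 16: δ(q2, □) = (qA, □, R) → □[qA]0001100□

The machine reaches the accept state qA and halts.

Final tape (ignoring leading/trailing blanks): 0001100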